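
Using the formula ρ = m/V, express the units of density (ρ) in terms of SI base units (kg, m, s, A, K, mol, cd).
Units of each symbol in ρ = m/V:
  m (mass): kg
  V (volume): m³  → in the denominator, contributes 1/m³

Multiplying the contributions: [kg] · [1/m³]
Adding exponents of each base unit: kg: 1, m: -3
SI base units of density: kg/m³

Answer: kg/m³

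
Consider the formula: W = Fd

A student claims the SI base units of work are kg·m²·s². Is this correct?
Units of each symbol in W = Fd:
  F (force): kg·m/s²
  d (displacement): m

Multiplying the contributions: [kg·m/s²] · [m]
Adding exponents of each base unit: kg: 1, m: 2, s: -2
SI base units of work: kg·m²/s²

The claimed units kg·m²·s² (exponents kg: 1, m: 2, s: 2) do not match the derived units kg·m²/s² (exponents kg: 1, m: 2, s: -2), so the claim is incorrect.

Answer: No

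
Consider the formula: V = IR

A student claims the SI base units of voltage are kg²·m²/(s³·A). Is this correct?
Units of each symbol in V = IR:
  I (current): A
  R (resistance, in ohms): kg·m²/(s³·A²)

Multiplying the contributions: [A] · [kg·m²/(s³·A²)]
Adding exponents of each base unit: kg: 1, m: 2, s: -3, A: -1
SI base units of voltage: kg·m²/(s³·A)

The claimed units kg²·m²/(s³·A) (exponents kg: 2, m: 2, s: -3, A: -1) do not match the derived units kg·m²/(s³·A) (exponents kg: 1, m: 2, s: -3, A: -1), so the claim is incorrect.

Answer: No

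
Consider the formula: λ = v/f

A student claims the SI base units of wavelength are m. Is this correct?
Units of each symbol in λ = v/f:
  v (wave speed): m/s
  f (frequency): 1/s  → in the denominator, contributes s

Multiplying the contributions: [m/s] · [s]
Adding exponents of each base unit: m: 1
SI base units of wavelength: m

The claimed units m match the derived units, so the claim is correct.

Answer: Yes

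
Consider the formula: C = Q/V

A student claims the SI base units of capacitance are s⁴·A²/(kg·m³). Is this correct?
Units of each symbol in C = Q/V:
  Q (charge, in coulombs): s·A
  V (voltage, in volts): kg·m²/(s³·A)  → in the denominator, contributes s³·A/(kg·m²)

Multiplying the contributions: [s·A] · [s³·A/(kg·m²)]
Adding exponents of each base unit: kg: -1, m: -2, s: 4, A: 2
SI base units of capacitance: s⁴·A²/(kg·m²)

The claimed units s⁴·A²/(kg·m³) (exponents kg: -1, m: -3, s: 4, A: 2) do not match the derived units s⁴·A²/(kg·m²) (exponents kg: -1, m: -2, s: 4, A: 2), so the claim is incorrect.

Answer: No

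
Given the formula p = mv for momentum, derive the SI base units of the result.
Units of each symbol in p = mv:
  m (mass): kg
  v (velocity): m/s

Multiplying the contributions: [kg] · [m/s]
Adding exponents of each base unit: kg: 1, m: 1, s: -1
SI base units of momentum: kg·m/s

Answer: kg·m/s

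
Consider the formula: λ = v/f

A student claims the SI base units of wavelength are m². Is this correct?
Units of each symbol in λ = v/f:
  v (wave speed): m/s
  f (frequency): 1/s  → in the denominator, contributes s

Multiplying the contributions: [m/s] · [s]
Adding exponents of each base unit: m: 1
SI base units of wavelength: m

The claimed units m² (exponents m: 2) do not match the derived units m (exponents m: 1), so the claim is incorrect.

Answer: No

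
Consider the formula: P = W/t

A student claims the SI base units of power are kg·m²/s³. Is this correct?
Units of each symbol in P = W/t:
  W (work): kg·m²/s²
  t (time): s  → in the denominator, contributes 1/s

Multiplying the contributions: [kg·m²/s²] · [1/s]
Adding exponents of each base unit: kg: 1, m: 2, s: -3
SI base units of power: kg·m²/s³

The claimed units kg·m²/s³ match the derived units, so the claim is correct.

Answer: Yes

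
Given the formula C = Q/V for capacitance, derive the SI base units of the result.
Units of each symbol in C = Q/V:
  Q (charge, in coulombs): s·A
  V (voltage, in volts): kg·m²/(s³·A)  → in the denominator, contributes s³·A/(kg·m²)

Multiplying the contributions: [s·A] · [s³·A/(kg·m²)]
Adding exponents of each base unit: kg: -1, m: -2, s: 4, A: 2
SI base units of capacitance: s⁴·A²/(kg·m²)

Answer: s⁴·A²/(kg·m²)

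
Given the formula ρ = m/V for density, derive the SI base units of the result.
Units of each symbol in ρ = m/V:
  m (mass): kg
  V (volume): m³  → in the denominator, contributes 1/m³

Multiplying the contributions: [kg] · [1/m³]
Adding exponents of each base unit: kg: 1, m: -3
SI base units of density: kg/m³

Answer: kg/m³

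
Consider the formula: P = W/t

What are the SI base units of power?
Units of each symbol in P = W/t:
  W (work): kg·m²/s²
  t (time): s  → in the denominator, contributes 1/s

Multiplying the contributions: [kg·m²/s²] · [1/s]
Adding exponents of each base unit: kg: 1, m: 2, s: -3
SI base units of power: kg·m²/s³

Answer: kg·m²/s³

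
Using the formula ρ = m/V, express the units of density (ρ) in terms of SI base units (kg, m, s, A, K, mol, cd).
Units of each symbol in ρ = m/V:
  m (mass): kg
  V (volume): m³  → in the denominator, contributes 1/m³

Multiplying the contributions: [kg] · [1/m³]
Adding exponents of each base unit: kg: 1, m: -3
SI base units of density: kg/m³

Answer: kg/m³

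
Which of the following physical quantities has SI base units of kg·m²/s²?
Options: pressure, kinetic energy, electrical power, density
Checking the SI base units of each option:
  pressure (P = F/A): kg/(m·s²)  ✗
  kinetic energy (E = ½mv²): kg·m²/s²  ✓ matches
  electrical power (P = IV): kg·m²/s³  ✗
  density (ρ = m/V): kg/m³  ✗

Only kinetic energy has units kg·m²/s².

Answer: kinetic energy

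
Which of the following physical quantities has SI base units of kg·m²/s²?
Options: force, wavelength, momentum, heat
Checking the SI base units of each option:
  force (F = ma): kg·m/s²  ✗
  wavelength (λ = v/f): m  ✗
  momentum (p = mv): kg·m/s  ✗
  heat (Q = mcΔT): kg·m²/s²  ✓ matches

Only heat has units kg·m²/s².

Answer: heat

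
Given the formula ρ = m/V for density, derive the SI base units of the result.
Units of each symbol in ρ = m/V:
  m (mass): kg
  V (volume): m³  → in the denominator, contributes 1/m³

Multiplying the contributions: [kg] · [1/m³]
Adding exponents of each base unit: kg: 1, m: -3
SI base units of density: kg/m³

Answer: kg/m³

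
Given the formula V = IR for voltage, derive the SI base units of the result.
Units of each symbol in V = IR:
  I (current): A
  R (resistance, in ohms): kg·m²/(s³·A²)

Multiplying the contributions: [A] · [kg·m²/(s³·A²)]
Adding exponents of each base unit: kg: 1, m: 2, s: -3, A: -1
SI base units of voltage: kg·m²/(s³·A)

Answer: kg·m²/(s³·A)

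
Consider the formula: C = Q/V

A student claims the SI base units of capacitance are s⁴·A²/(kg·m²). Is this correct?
Units of each symbol in C = Q/V:
  Q (charge, in coulombs): s·A
  V (voltage, in volts): kg·m²/(s³·A)  → in the denominator, contributes s³·A/(kg·m²)

Multiplying the contributions: [s·A] · [s³·A/(kg·m²)]
Adding exponents of each base unit: kg: -1, m: -2, s: 4, A: 2
SI base units of capacitance: s⁴·A²/(kg·m²)

The claimed units s⁴·A²/(kg·m²) match the derived units, so the claim is correct.

Answer: Yes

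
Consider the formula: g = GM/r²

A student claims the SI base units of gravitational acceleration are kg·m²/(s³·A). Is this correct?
Units of each symbol in g = GM/r²:
  G (gravitational constant): m³/(kg·s²)
  M (mass): kg
  r (distance): m  → to the power 2 in the denominator, contributes 1/m²

Multiplying the contributions: [m³/(kg·s²)] · [kg] · [1/m²]
Adding exponents of each base unit: m: 1, s: -2
SI base units of gravitational acceleration: m/s²

The claimed units kg·m²/(s³·A) (exponents kg: 1, m: 2, s: -3, A: -1) do not match the derived units m/s² (exponents m: 1, s: -2), so the claim is incorrect.

Answer: No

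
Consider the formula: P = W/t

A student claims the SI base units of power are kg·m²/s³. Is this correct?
Units of each symbol in P = W/t:
  W (work): kg·m²/s²
  t (time): s  → in the denominator, contributes 1/s

Multiplying the contributions: [kg·m²/s²] · [1/s]
Adding exponents of each base unit: kg: 1, m: 2, s: -3
SI base units of power: kg·m²/s³

The claimed units kg·m²/s³ match the derived units, so the claim is correct.

Answer: Yes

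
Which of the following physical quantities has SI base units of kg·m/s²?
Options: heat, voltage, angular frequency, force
Checking the SI base units of each option:
  heat (Q = mcΔT): kg·m²/s²  ✗
  voltage (V = IR): kg·m²/(s³·A)  ✗
  angular frequency (ω = 2πf): 1/s  ✗
  force (F = ma): kg·m/s²  ✓ matches

Only force has units kg·m/s².

Answer: force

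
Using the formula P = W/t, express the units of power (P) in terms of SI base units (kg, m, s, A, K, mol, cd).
Units of each symbol in P = W/t:
  W (work): kg·m²/s²
  t (time): s  → in the denominator, contributes 1/s

Multiplying the contributions: [kg·m²/s²] · [1/s]
Adding exponents of each base unit: kg: 1, m: 2, s: -3
SI base units of power: kg·m²/s³

Answer: kg·m²/s³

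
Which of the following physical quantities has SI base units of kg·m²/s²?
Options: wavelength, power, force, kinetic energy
Checking the SI base units of each option:
  wavelength (λ = v/f): m  ✗
  power (P = W/t): kg·m²/s³  ✗
  force (F = ma): kg·m/s²  ✗
  kinetic energy (E = ½mv²): kg·m²/s²  ✓ matches

Only kinetic energy has units kg·m²/s².

Answer: kinetic energy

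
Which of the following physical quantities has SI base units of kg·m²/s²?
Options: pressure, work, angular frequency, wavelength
Checking the SI base units of each option:
  pressure (P = F/A): kg/(m·s²)  ✗
  work (W = Fd): kg·m²/s²  ✓ matches
  angular frequency (ω = 2πf): 1/s  ✗
  wavelength (λ = v/f): m  ✗

Only work has units kg·m²/s².

Answer: work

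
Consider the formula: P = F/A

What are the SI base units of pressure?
Units of each symbol in P = F/A:
  F (force): kg·m/s²
  A (area): m²  → in the denominator, contributes 1/m²

Multiplying the contributions: [kg·m/s²] · [1/m²]
Adding exponents of each base unit: kg: 1, m: -1, s: -2
SI base units of pressure: kg/(m·s²)

Answer: kg/(m·s²)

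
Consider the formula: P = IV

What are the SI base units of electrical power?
Units of each symbol in P = IV:
  I (current): A
  V (voltage, in volts): kg·m²/(s³·A)

Multiplying the contributions: [A] · [kg·m²/(s³·A)]
Adding exponents of each base unit: kg: 1, m: 2, s: -3
SI base units of electrical power: kg·m²/s³

Answer: kg·m²/s³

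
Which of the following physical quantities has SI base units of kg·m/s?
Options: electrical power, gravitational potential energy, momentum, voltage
Checking the SI base units of each option:
  electrical power (P = IV): kg·m²/s³  ✗
  gravitational potential energy (U = -GMm/r): kg·m²/s²  ✗
  momentum (p = mv): kg·m/s  ✓ matches
  voltage (V = IR): kg·m²/(s³·A)  ✗

Only momentum has units kg·m/s.

Answer: momentum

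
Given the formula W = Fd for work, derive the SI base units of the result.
Units of each symbol in W = Fd:
  F (force): kg·m/s²
  d (displacement): m

Multiplying the contributions: [kg·m/s²] · [m]
Adding exponents of each base unit: kg: 1, m: 2, s: -2
SI base units of work: kg·m²/s²

Answer: kg·m²/s²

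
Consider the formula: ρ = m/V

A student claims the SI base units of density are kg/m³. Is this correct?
Units of each symbol in ρ = m/V:
  m (mass): kg
  V (volume): m³  → in the denominator, contributes 1/m³

Multiplying the contributions: [kg] · [1/m³]
Adding exponents of each base unit: kg: 1, m: -3
SI base units of density: kg/m³

The claimed units kg/m³ match the derived units, so the claim is correct.

Answer: Yes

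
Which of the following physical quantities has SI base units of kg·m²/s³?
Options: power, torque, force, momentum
Checking the SI base units of each option:
  power (P = W/t): kg·m²/s³  ✓ matches
  torque (τ = Fr): kg·m²/s²  ✗
  force (F = ma): kg·m/s²  ✗
  momentum (p = mv): kg·m/s  ✗

Only power has units kg·m²/s³.

Answer: power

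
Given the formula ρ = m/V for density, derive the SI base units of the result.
Units of each symbol in ρ = m/V:
  m (mass): kg
  V (volume): m³  → in the denominator, contributes 1/m³

Multiplying the contributions: [kg] · [1/m³]
Adding exponents of each base unit: kg: 1, m: -3
SI base units of density: kg/m³

Answer: kg/m³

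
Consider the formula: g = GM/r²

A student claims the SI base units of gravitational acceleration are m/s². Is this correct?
Units of each symbol in g = GM/r²:
  G (gravitational constant): m³/(kg·s²)
  M (mass): kg
  r (distance): m  → to the power 2 in the denominator, contributes 1/m²

Multiplying the contributions: [m³/(kg·s²)] · [kg] · [1/m²]
Adding exponents of each base unit: m: 1, s: -2
SI base units of gravitational acceleration: m/s²

The claimed units m/s² match the derived units, so the claim is correct.

Answer: Yes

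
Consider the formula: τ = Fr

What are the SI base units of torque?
Units of each symbol in τ = Fr:
  F (force): kg·m/s²
  r (lever arm): m

Multiplying the contributions: [kg·m/s²] · [m]
Adding exponents of each base unit: kg: 1, m: 2, s: -2
SI base units of torque: kg·m²/s²

Answer: kg·m²/s²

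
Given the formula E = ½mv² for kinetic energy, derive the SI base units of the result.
Units of each symbol in E = ½mv²:
  m (mass): kg
  v (speed): m/s  → to the power 2, contributes m²/s²
  The factor ½ is dimensionless.

Multiplying the contributions: [kg] · [m²/s²]
Adding exponents of each base unit: kg: 1, m: 2, s: -2
SI base units of kinetic energy: kg·m²/s²

Answer: kg·m²/s²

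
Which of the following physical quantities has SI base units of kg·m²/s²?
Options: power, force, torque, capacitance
Checking the SI base units of each option:
  power (P = W/t): kg·m²/s³  ✗
  force (F = ma): kg·m/s²  ✗
  torque (τ = Fr): kg·m²/s²  ✓ matches
  capacitance (C = Q/V): s⁴·A²/(kg·m²)  ✗

Only torque has units kg·m²/s².

Answer: torque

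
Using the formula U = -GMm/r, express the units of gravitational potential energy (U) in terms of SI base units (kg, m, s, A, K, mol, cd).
Units of each symbol in U = -GMm/r:
  G (gravitational constant): m³/(kg·s²)
  M (mass): kg
  m (mass): kg
  r (distance): m  → in the denominator, contributes 1/m
  The minus sign does not affect the units.

Multiplying the contributions: [m³/(kg·s²)] · [kg] · [kg] · [1/m]
Adding exponents of each base unit: kg: 1, m: 2, s: -2
SI base units of gravitational potential energy: kg·m²/s²

Answer: kg·m²/s²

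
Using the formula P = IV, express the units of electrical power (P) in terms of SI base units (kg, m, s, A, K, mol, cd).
Units of each symbol in P = IV:
  I (current): A
  V (voltage, in volts): kg·m²/(s³·A)

Multiplying the contributions: [A] · [kg·m²/(s³·A)]
Adding exponents of each base unit: kg: 1, m: 2, s: -3
SI base units of electrical power: kg·m²/s³

Answer: kg·m²/s³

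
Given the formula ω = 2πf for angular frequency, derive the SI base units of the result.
Units of each symbol in ω = 2πf:
  f (frequency): 1/s
  The factor 2π is dimensionless.

Multiplying the contributions: [1/s]
Adding exponents of each base unit: s: -1
SI base units of angular frequency: 1/s

Answer: 1/s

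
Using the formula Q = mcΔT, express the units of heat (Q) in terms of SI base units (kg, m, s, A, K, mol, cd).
Units of each symbol in Q = mcΔT:
  m (mass): kg
  c (specific heat capacity, in J/(kg·K)): m²/(s²·K)
  ΔT (temperature change): K

Multiplying the contributions: [kg] · [m²/(s²·K)] · [K]
Adding exponents of each base unit: kg: 1, m: 2, s: -2
SI base units of heat: kg·m²/s²

Answer: kg·m²/s²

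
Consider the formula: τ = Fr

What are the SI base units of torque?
Units of each symbol in τ = Fr:
  F (force): kg·m/s²
  r (lever arm): m

Multiplying the contributions: [kg·m/s²] · [m]
Adding exponents of each base unit: kg: 1, m: 2, s: -2
SI base units of torque: kg·m²/s²

Answer: kg·m²/s²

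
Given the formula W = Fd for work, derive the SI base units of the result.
Units of each symbol in W = Fd:
  F (force): kg·m/s²
  d (displacement): m

Multiplying the contributions: [kg·m/s²] · [m]
Adding exponents of each base unit: kg: 1, m: 2, s: -2
SI base units of work: kg·m²/s²

Answer: kg·m²/s²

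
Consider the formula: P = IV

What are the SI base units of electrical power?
Units of each symbol in P = IV:
  I (current): A
  V (voltage, in volts): kg·m²/(s³·A)

Multiplying the contributions: [A] · [kg·m²/(s³·A)]
Adding exponents of each base unit: kg: 1, m: 2, s: -3
SI base units of electrical power: kg·m²/s³

Answer: kg·m²/s³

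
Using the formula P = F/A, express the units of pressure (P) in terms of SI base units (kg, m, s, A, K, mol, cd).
Units of each symbol in P = F/A:
  F (force): kg·m/s²
  A (area): m²  → in the denominator, contributes 1/m²

Multiplying the contributions: [kg·m/s²] · [1/m²]
Adding exponents of each base unit: kg: 1, m: -1, s: -2
SI base units of pressure: kg/(m·s²)

Answer: kg/(m·s²)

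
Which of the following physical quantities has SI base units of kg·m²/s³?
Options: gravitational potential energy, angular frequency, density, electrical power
Checking the SI base units of each option:
  gravitational potential energy (U = -GMm/r): kg·m²/s²  ✗
  angular frequency (ω = 2πf): 1/s  ✗
  density (ρ = m/V): kg/m³  ✗
  electrical power (P = IV): kg·m²/s³  ✓ matches

Only electrical power has units kg·m²/s³.

Answer: electrical power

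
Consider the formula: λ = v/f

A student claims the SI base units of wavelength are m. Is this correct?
Units of each symbol in λ = v/f:
  v (wave speed): m/s
  f (frequency): 1/s  → in the denominator, contributes s

Multiplying the contributions: [m/s] · [s]
Adding exponents of each base unit: m: 1
SI base units of wavelength: m

The claimed units m match the derived units, so the claim is correct.

Answer: Yes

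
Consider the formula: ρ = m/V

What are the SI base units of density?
Units of each symbol in ρ = m/V:
  m (mass): kg
  V (volume): m³  → in the denominator, contributes 1/m³

Multiplying the contributions: [kg] · [1/m³]
Adding exponents of each base unit: kg: 1, m: -3
SI base units of density: kg/m³

Answer: kg/m³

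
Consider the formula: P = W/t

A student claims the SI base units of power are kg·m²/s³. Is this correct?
Units of each symbol in P = W/t:
  W (work): kg·m²/s²
  t (time): s  → in the denominator, contributes 1/s

Multiplying the contributions: [kg·m²/s²] · [1/s]
Adding exponents of each base unit: kg: 1, m: 2, s: -3
SI base units of power: kg·m²/s³

The claimed units kg·m²/s³ match the derived units, so the claim is correct.

Answer: Yes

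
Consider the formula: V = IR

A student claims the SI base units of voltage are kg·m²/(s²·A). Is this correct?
Units of each symbol in V = IR:
  I (current): A
  R (resistance, in ohms): kg·m²/(s³·A²)

Multiplying the contributions: [A] · [kg·m²/(s³·A²)]
Adding exponents of each base unit: kg: 1, m: 2, s: -3, A: -1
SI base units of voltage: kg·m²/(s³·A)

The claimed units kg·m²/(s²·A) (exponents kg: 1, m: 2, s: -2, A: -1) do not match the derived units kg·m²/(s³·A) (exponents kg: 1, m: 2, s: -3, A: -1), so the claim is incorrect.

Answer: No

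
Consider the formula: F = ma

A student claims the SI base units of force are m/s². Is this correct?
Units of each symbol in F = ma:
  m (mass): kg
  a (acceleration): m/s²

Multiplying the contributions: [kg] · [m/s²]
Adding exponents of each base unit: kg: 1, m: 1, s: -2
SI base units of force: kg·m/s²

The claimed units m/s² (exponents m: 1, s: -2) do not match the derived units kg·m/s² (exponents kg: 1, m: 1, s: -2), so the claim is incorrect.

Answer: No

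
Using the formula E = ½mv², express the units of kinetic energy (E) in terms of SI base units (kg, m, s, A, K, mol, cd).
Units of each symbol in E = ½mv²:
  m (mass): kg
  v (speed): m/s  → to the power 2, contributes m²/s²
  The factor ½ is dimensionless.

Multiplying the contributions: [kg] · [m²/s²]
Adding exponents of each base unit: kg: 1, m: 2, s: -2
SI base units of kinetic energy: kg·m²/s²

Answer: kg·m²/s²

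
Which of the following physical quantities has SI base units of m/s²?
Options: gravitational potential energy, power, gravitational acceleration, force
Checking the SI base units of each option:
  gravitational potential energy (U = -GMm/r): kg·m²/s²  ✗
  power (P = W/t): kg·m²/s³  ✗
  gravitational acceleration (g = GM/r²): m/s²  ✓ matches
  force (F = ma): kg·m/s²  ✗

Only gravitational acceleration has units m/s².

Answer: gravitational acceleration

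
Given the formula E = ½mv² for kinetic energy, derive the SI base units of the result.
Units of each symbol in E = ½mv²:
  m (mass): kg
  v (speed): m/s  → to the power 2, contributes m²/s²
  The factor ½ is dimensionless.

Multiplying the contributions: [kg] · [m²/s²]
Adding exponents of each base unit: kg: 1, m: 2, s: -2
SI base units of kinetic energy: kg·m²/s²

Answer: kg·m²/s²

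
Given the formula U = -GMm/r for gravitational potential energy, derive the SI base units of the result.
Units of each symbol in U = -GMm/r:
  G (gravitational constant): m³/(kg·s²)
  M (mass): kg
  m (mass): kg
  r (distance): m  → in the denominator, contributes 1/m
  The minus sign does not affect the units.

Multiplying the contributions: [m³/(kg·s²)] · [kg] · [kg] · [1/m]
Adding exponents of each base unit: kg: 1, m: 2, s: -2
SI base units of gravitational potential energy: kg·m²/s²

Answer: kg·m²/s²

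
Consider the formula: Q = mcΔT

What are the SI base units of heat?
Units of each symbol in Q = mcΔT:
  m (mass): kg
  c (specific heat capacity, in J/(kg·K)): m²/(s²·K)
  ΔT (temperature change): K

Multiplying the contributions: [kg] · [m²/(s²·K)] · [K]
Adding exponents of each base unit: kg: 1, m: 2, s: -2
SI base units of heat: kg·m²/s²

Answer: kg·m²/s²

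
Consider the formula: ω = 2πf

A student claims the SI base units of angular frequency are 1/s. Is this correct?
Units of each symbol in ω = 2πf:
  f (frequency): 1/s
  The factor 2π is dimensionless.

Multiplying the contributions: [1/s]
Adding exponents of each base unit: s: -1
SI base units of angular frequency: 1/s

The claimed units 1/s match the derived units, so the claim is correct.

Answer: Yes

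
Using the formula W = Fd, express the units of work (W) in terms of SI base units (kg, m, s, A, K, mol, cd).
Units of each symbol in W = Fd:
  F (force): kg·m/s²
  d (displacement): m

Multiplying the contributions: [kg·m/s²] · [m]
Adding exponents of each base unit: kg: 1, m: 2, s: -2
SI base units of work: kg·m²/s²

Answer: kg·m²/s²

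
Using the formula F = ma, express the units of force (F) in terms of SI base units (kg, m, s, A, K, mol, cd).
Units of each symbol in F = ma:
  m (mass): kg
  a (acceleration): m/s²

Multiplying the contributions: [kg] · [m/s²]
Adding exponents of each base unit: kg: 1, m: 1, s: -2
SI base units of force: kg·m/s²

Answer: kg·m/s²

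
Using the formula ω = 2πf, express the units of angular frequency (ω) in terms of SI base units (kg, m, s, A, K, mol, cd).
Units of each symbol in ω = 2πf:
  f (frequency): 1/s
  The factor 2π is dimensionless.

Multiplying the contributions: [1/s]
Adding exponents of each base unit: s: -1
SI base units of angular frequency: 1/s

Answer: 1/s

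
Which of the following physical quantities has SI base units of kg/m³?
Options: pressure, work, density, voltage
Checking the SI base units of each option:
  pressure (P = F/A): kg/(m·s²)  ✗
  work (W = Fd): kg·m²/s²  ✗
  density (ρ = m/V): kg/m³  ✓ matches
  voltage (V = IR): kg·m²/(s³·A)  ✗

Only density has units kg/m³.

Answer: density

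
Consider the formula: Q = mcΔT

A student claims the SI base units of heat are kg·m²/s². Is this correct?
Units of each symbol in Q = mcΔT:
  m (mass): kg
  c (specific heat capacity, in J/(kg·K)): m²/(s²·K)
  ΔT (temperature change): K

Multiplying the contributions: [kg] · [m²/(s²·K)] · [K]
Adding exponents of each base unit: kg: 1, m: 2, s: -2
SI base units of heat: kg·m²/s²

The claimed units kg·m²/s² match the derived units, so the claim is correct.

Answer: Yes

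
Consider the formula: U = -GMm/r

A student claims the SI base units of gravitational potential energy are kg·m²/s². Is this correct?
Units of each symbol in U = -GMm/r:
  G (gravitational constant): m³/(kg·s²)
  M (mass): kg
  m (mass): kg
  r (distance): m  → in the denominator, contributes 1/m
  The minus sign does not affect the units.

Multiplying the contributions: [m³/(kg·s²)] · [kg] · [kg] · [1/m]
Adding exponents of each base unit: kg: 1, m: 2, s: -2
SI base units of gravitational potential energy: kg·m²/s²

The claimed units kg·m²/s² match the derived units, so the claim is correct.

Answer: Yes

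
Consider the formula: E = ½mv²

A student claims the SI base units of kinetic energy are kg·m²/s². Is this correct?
Units of each symbol in E = ½mv²:
  m (mass): kg
  v (speed): m/s  → to the power 2, contributes m²/s²
  The factor ½ is dimensionless.

Multiplying the contributions: [kg] · [m²/s²]
Adding exponents of each base unit: kg: 1, m: 2, s: -2
SI base units of kinetic energy: kg·m²/s²

The claimed units kg·m²/s² match the derived units, so the claim is correct.

Answer: Yes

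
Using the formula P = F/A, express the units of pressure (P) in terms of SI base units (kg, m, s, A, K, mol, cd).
Units of each symbol in P = F/A:
  F (force): kg·m/s²
  A (area): m²  → in the denominator, contributes 1/m²

Multiplying the contributions: [kg·m/s²] · [1/m²]
Adding exponents of each base unit: kg: 1, m: -1, s: -2
SI base units of pressure: kg/(m·s²)

Answer: kg/(m·s²)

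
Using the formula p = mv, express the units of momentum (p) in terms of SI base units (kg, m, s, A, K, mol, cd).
Units of each symbol in p = mv:
  m (mass): kg
  v (velocity): m/s

Multiplying the contributions: [kg] · [m/s]
Adding exponents of each base unit: kg: 1, m: 1, s: -1
SI base units of momentum: kg·m/s

Answer: kg·m/s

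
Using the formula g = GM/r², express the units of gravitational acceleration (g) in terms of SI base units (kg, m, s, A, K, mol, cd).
Units of each symbol in g = GM/r²:
  G (gravitational constant): m³/(kg·s²)
  M (mass): kg
  r (distance): m  → to the power 2 in the denominator, contributes 1/m²

Multiplying the contributions: [m³/(kg·s²)] · [kg] · [1/m²]
Adding exponents of each base unit: m: 1, s: -2
SI base units of gravitational acceleration: m/s²

Answer: m/s²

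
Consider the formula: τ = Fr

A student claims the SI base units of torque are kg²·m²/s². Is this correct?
Units of each symbol in τ = Fr:
  F (force): kg·m/s²
  r (lever arm): m

Multiplying the contributions: [kg·m/s²] · [m]
Adding exponents of each base unit: kg: 1, m: 2, s: -2
SI base units of torque: kg·m²/s²

The claimed units kg²·m²/s² (exponents kg: 2, m: 2, s: -2) do not match the derived units kg·m²/s² (exponents kg: 1, m: 2, s: -2), so the claim is incorrect.

Answer: No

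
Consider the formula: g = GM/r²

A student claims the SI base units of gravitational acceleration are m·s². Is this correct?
Units of each symbol in g = GM/r²:
  G (gravitational constant): m³/(kg·s²)
  M (mass): kg
  r (distance): m  → to the power 2 in the denominator, contributes 1/m²

Multiplying the contributions: [m³/(kg·s²)] · [kg] · [1/m²]
Adding exponents of each base unit: m: 1, s: -2
SI base units of gravitational acceleration: m/s²

The claimed units m·s² (exponents m: 1, s: 2) do not match the derived units m/s² (exponents m: 1, s: -2), so the claim is incorrect.

Answer: No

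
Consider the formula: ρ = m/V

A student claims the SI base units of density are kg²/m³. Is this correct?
Units of each symbol in ρ = m/V:
  m (mass): kg
  V (volume): m³  → in the denominator, contributes 1/m³

Multiplying the contributions: [kg] · [1/m³]
Adding exponents of each base unit: kg: 1, m: -3
SI base units of density: kg/m³

The claimed units kg²/m³ (exponents kg: 2, m: -3) do not match the derived units kg/m³ (exponents kg: 1, m: -3), so the claim is incorrect.

Answer: No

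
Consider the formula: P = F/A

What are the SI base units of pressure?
Units of each symbol in P = F/A:
  F (force): kg·m/s²
  A (area): m²  → in the denominator, contributes 1/m²

Multiplying the contributions: [kg·m/s²] · [1/m²]
Adding exponents of each base unit: kg: 1, m: -1, s: -2
SI base units of pressure: kg/(m·s²)

Answer: kg/(m·s²)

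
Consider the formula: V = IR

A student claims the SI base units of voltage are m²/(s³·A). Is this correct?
Units of each symbol in V = IR:
  I (current): A
  R (resistance, in ohms): kg·m²/(s³·A²)

Multiplying the contributions: [A] · [kg·m²/(s³·A²)]
Adding exponents of each base unit: kg: 1, m: 2, s: -3, A: -1
SI base units of voltage: kg·m²/(s³·A)

The claimed units m²/(s³·A) (exponents m: 2, s: -3, A: -1) do not match the derived units kg·m²/(s³·A) (exponents kg: 1, m: 2, s: -3, A: -1), so the claim is incorrect.

Answer: No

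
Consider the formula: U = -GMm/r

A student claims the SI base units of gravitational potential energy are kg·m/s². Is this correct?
Units of each symbol in U = -GMm/r:
  G (gravitational constant): m³/(kg·s²)
  M (mass): kg
  m (mass): kg
  r (distance): m  → in the denominator, contributes 1/m
  The minus sign does not affect the units.

Multiplying the contributions: [m³/(kg·s²)] · [kg] · [kg] · [1/m]
Adding exponents of each base unit: kg: 1, m: 2, s: -2
SI base units of gravitational potential energy: kg·m²/s²

The claimed units kg·m/s² (exponents kg: 1, m: 1, s: -2) do not match the derived units kg·m²/s² (exponents kg: 1, m: 2, s: -2), so the claim is incorrect.

Answer: No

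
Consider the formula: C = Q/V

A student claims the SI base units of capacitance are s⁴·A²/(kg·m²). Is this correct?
Units of each symbol in C = Q/V:
  Q (charge, in coulombs): s·A
  V (voltage, in volts): kg·m²/(s³·A)  → in the denominator, contributes s³·A/(kg·m²)

Multiplying the contributions: [s·A] · [s³·A/(kg·m²)]
Adding exponents of each base unit: kg: -1, m: -2, s: 4, A: 2
SI base units of capacitance: s⁴·A²/(kg·m²)

The claimed units s⁴·A²/(kg·m²) match the derived units, so the claim is correct.

Answer: Yes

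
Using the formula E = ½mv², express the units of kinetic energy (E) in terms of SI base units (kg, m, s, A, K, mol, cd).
Units of each symbol in E = ½mv²:
  m (mass): kg
  v (speed): m/s  → to the power 2, contributes m²/s²
  The factor ½ is dimensionless.

Multiplying the contributions: [kg] · [m²/s²]
Adding exponents of each base unit: kg: 1, m: 2, s: -2
SI base units of kinetic energy: kg·m²/s²

Answer: kg·m²/s²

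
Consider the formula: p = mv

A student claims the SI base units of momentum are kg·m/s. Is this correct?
Units of each symbol in p = mv:
  m (mass): kg
  v (velocity): m/s

Multiplying the contributions: [kg] · [m/s]
Adding exponents of each base unit: kg: 1, m: 1, s: -1
SI base units of momentum: kg·m/s

The claimed units kg·m/s match the derived units, so the claim is correct.

Answer: Yes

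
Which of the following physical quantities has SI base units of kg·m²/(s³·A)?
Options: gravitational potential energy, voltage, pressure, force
Checking the SI base units of each option:
  gravitational potential energy (U = -GMm/r): kg·m²/s²  ✗
  voltage (V = IR): kg·m²/(s³·A)  ✓ matches
  pressure (P = F/A): kg/(m·s²)  ✗
  force (F = ma): kg·m/s²  ✗

Only voltage has units kg·m²/(s³·A).

Answer: voltage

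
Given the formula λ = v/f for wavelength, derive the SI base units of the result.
Units of each symbol in λ = v/f:
  v (wave speed): m/s
  f (frequency): 1/s  → in the denominator, contributes s

Multiplying the contributions: [m/s] · [s]
Adding exponents of each base unit: m: 1
SI base units of wavelength: m

Answer: m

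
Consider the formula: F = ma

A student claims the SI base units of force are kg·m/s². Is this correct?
Units of each symbol in F = ma:
  m (mass): kg
  a (acceleration): m/s²

Multiplying the contributions: [kg] · [m/s²]
Adding exponents of each base unit: kg: 1, m: 1, s: -2
SI base units of force: kg·m/s²

The claimed units kg·m/s² match the derived units, so the claim is correct.

Answer: Yes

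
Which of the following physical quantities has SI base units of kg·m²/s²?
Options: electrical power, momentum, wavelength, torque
Checking the SI base units of each option:
  electrical power (P = IV): kg·m²/s³  ✗
  momentum (p = mv): kg·m/s  ✗
  wavelength (λ = v/f): m  ✗
  torque (τ = Fr): kg·m²/s²  ✓ matches

Only torque has units kg·m²/s².

Answer: torque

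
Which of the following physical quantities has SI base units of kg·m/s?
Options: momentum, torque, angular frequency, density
Checking the SI base units of each option:
  momentum (p = mv): kg·m/s  ✓ matches
  torque (τ = Fr): kg·m²/s²  ✗
  angular frequency (ω = 2πf): 1/s  ✗
  density (ρ = m/V): kg/m³  ✗

Only momentum has units kg·m/s.

Answer: momentum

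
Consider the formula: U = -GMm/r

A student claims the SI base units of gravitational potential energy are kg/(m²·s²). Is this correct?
Units of each symbol in U = -GMm/r:
  G (gravitational constant): m³/(kg·s²)
  M (mass): kg
  m (mass): kg
  r (distance): m  → in the denominator, contributes 1/m
  The minus sign does not affect the units.

Multiplying the contributions: [m³/(kg·s²)] · [kg] · [kg] · [1/m]
Adding exponents of each base unit: kg: 1, m: 2, s: -2
SI base units of gravitational potential energy: kg·m²/s²

The claimed units kg/(m²·s²) (exponents kg: 1, m: -2, s: -2) do not match the derived units kg·m²/s² (exponents kg: 1, m: 2, s: -2), so the claim is incorrect.

Answer: No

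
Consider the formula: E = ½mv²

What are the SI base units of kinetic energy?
Units of each symbol in E = ½mv²:
  m (mass): kg
  v (speed): m/s  → to the power 2, contributes m²/s²
  The factor ½ is dimensionless.

Multiplying the contributions: [kg] · [m²/s²]
Adding exponents of each base unit: kg: 1, m: 2, s: -2
SI base units of kinetic energy: kg·m²/s²

Answer: kg·m²/s²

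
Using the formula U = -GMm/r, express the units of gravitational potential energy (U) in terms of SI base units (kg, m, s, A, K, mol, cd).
Units of each symbol in U = -GMm/r:
  G (gravitational constant): m³/(kg·s²)
  M (mass): kg
  m (mass): kg
  r (distance): m  → in the denominator, contributes 1/m
  The minus sign does not affect the units.

Multiplying the contributions: [m³/(kg·s²)] · [kg] · [kg] · [1/m]
Adding exponents of each base unit: kg: 1, m: 2, s: -2
SI base units of gravitational potential energy: kg·m²/s²

Answer: kg·m²/s²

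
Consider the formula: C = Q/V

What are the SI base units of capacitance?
Units of each symbol in C = Q/V:
  Q (charge, in coulombs): s·A
  V (voltage, in volts): kg·m²/(s³·A)  → in the denominator, contributes s³·A/(kg·m²)

Multiplying the contributions: [s·A] · [s³·A/(kg·m²)]
Adding exponents of each base unit: kg: -1, m: -2, s: 4, A: 2
SI base units of capacitance: s⁴·A²/(kg·m²)

Answer: s⁴·A²/(kg·m²)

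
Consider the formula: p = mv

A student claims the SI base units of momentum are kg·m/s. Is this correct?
Units of each symbol in p = mv:
  m (mass): kg
  v (velocity): m/s

Multiplying the contributions: [kg] · [m/s]
Adding exponents of each base unit: kg: 1, m: 1, s: -1
SI base units of momentum: kg·m/s

The claimed units kg·m/s match the derived units, so the claim is correct.

Answer: Yes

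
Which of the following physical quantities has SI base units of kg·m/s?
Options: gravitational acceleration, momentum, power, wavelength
Checking the SI base units of each option:
  gravitational acceleration (g = GM/r²): m/s²  ✗
  momentum (p = mv): kg·m/s  ✓ matches
  power (P = W/t): kg·m²/s³  ✗
  wavelength (λ = v/f): m  ✗

Only momentum has units kg·m/s.

Answer: momentum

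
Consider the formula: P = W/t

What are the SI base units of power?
Units of each symbol in P = W/t:
  W (work): kg·m²/s²
  t (time): s  → in the denominator, contributes 1/s

Multiplying the contributions: [kg·m²/s²] · [1/s]
Adding exponents of each base unit: kg: 1, m: 2, s: -3
SI base units of power: kg·m²/s³

Answer: kg·m²/s³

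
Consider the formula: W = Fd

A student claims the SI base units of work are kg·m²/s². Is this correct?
Units of each symbol in W = Fd:
  F (force): kg·m/s²
  d (displacement): m

Multiplying the contributions: [kg·m/s²] · [m]
Adding exponents of each base unit: kg: 1, m: 2, s: -2
SI base units of work: kg·m²/s²

The claimed units kg·m²/s² match the derived units, so the claim is correct.

Answer: Yes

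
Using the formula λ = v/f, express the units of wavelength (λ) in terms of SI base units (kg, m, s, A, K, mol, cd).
Units of each symbol in λ = v/f:
  v (wave speed): m/s
  f (frequency): 1/s  → in the denominator, contributes s

Multiplying the contributions: [m/s] · [s]
Adding exponents of each base unit: m: 1
SI base units of wavelength: m

Answer: m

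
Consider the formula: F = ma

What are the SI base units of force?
Units of each symbol in F = ma:
  m (mass): kg
  a (acceleration): m/s²

Multiplying the contributions: [kg] · [m/s²]
Adding exponents of each base unit: kg: 1, m: 1, s: -2
SI base units of force: kg·m/s²

Answer: kg·m/s²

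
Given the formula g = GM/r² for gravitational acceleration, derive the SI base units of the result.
Units of each symbol in g = GM/r²:
  G (gravitational constant): m³/(kg·s²)
  M (mass): kg
  r (distance): m  → to the power 2 in the denominator, contributes 1/m²

Multiplying the contributions: [m³/(kg·s²)] · [kg] · [1/m²]
Adding exponents of each base unit: m: 1, s: -2
SI base units of gravitational acceleration: m/s²

Answer: m/s²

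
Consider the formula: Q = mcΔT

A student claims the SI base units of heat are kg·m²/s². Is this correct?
Units of each symbol in Q = mcΔT:
  m (mass): kg
  c (specific heat capacity, in J/(kg·K)): m²/(s²·K)
  ΔT (temperature change): K

Multiplying the contributions: [kg] · [m²/(s²·K)] · [K]
Adding exponents of each base unit: kg: 1, m: 2, s: -2
SI base units of heat: kg·m²/s²

The claimed units kg·m²/s² match the derived units, so the claim is correct.

Answer: Yes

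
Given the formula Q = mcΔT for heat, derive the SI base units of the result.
Units of each symbol in Q = mcΔT:
  m (mass): kg
  c (specific heat capacity, in J/(kg·K)): m²/(s²·K)
  ΔT (temperature change): K

Multiplying the contributions: [kg] · [m²/(s²·K)] · [K]
Adding exponents of each base unit: kg: 1, m: 2, s: -2
SI base units of heat: kg·m²/s²

Answer: kg·m²/s²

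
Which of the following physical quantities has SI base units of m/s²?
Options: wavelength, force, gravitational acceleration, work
Checking the SI base units of each option:
  wavelength (λ = v/f): m  ✗
  force (F = ma): kg·m/s²  ✗
  gravitational acceleration (g = GM/r²): m/s²  ✓ matches
  work (W = Fd): kg·m²/s²  ✗

Only gravitational acceleration has units m/s².

Answer: gravitational acceleration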